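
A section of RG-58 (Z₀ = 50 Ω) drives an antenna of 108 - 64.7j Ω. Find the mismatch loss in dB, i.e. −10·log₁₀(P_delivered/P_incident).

Γ = (58 − j64.7)/(158 − j64.7), |Γ| = 0.509
|Γ|² = 0.259, so P_del/P_inc = 1 − |Γ|² = 0.741
ML = −10·log₁₀(1 − |Γ|²)

mismatch loss ≈ 1.3 dB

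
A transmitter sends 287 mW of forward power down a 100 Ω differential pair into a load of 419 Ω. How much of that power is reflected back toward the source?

P_reflected ≈ 108 mW

Γ = (419 − 100)/(419 + 100) = 0.615
|Γ|² = 0.378
P_refl = |Γ|²·P_inc = 108 mW, P_del = (1 − |Γ|²)·P_inc = 179 mW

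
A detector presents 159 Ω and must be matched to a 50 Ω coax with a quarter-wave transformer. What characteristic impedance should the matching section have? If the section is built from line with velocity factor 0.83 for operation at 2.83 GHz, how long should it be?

Z_qwt = √(Z_0·R_L) = √(50 × 159) = √7950
λ = 0.83·c/f = 0.088 m, so l = λ/4 = 0.022 m

Z_qwt ≈ 89.2 Ω; length ≈ 2.2 cm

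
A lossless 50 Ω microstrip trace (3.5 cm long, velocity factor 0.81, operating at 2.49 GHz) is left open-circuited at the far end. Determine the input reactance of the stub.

λ = v/f = 0.81·c / 2.49 GHz = 0.0976 m
βl = 2π·l/λ = 2π × 0.359 = 129°
tan(βl) = -1.23
For an open-circuited stub, Z_in = −jZ_0·cot(βl) = −jZ_0/tan(βl)

X_in ≈ 40.7 Ω (inductive)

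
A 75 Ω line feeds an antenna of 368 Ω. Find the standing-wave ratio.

Γ = (368 − 75)/(368 + 75) = 0.661
VSWR = (1 + 0.661)/(1 − 0.661)

VSWR ≈ 4.91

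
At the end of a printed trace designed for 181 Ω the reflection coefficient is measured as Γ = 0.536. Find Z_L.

Z_L = Z_0·(1 + Γ)/(1 − Γ) = 181·(1.54)/(0.464)

Z_L ≈ 599 Ω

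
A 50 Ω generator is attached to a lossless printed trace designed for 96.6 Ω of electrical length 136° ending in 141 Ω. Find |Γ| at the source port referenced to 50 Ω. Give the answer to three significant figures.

tan(βl) = -0.966
Z_in = Z_0·(Z_L + jZ_0·tanβl)/(Z_0 + jZ_L·tanβl) = 91.2 + j35.3 Ω
Γ_s = (Z_in − Z_s)/(Z_in + Z_s) = (41.2 + j35.3)/(141 + j35.3), |Γ_s| = 0.373

|Γ| ≈ 0.373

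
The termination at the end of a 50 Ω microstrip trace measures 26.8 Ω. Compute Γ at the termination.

Γ = -0.302

Γ = (Z_L − Z_0)/(Z_L + Z_0) = (26.8 − 50)/(26.8 + 50) = -23.2/76.8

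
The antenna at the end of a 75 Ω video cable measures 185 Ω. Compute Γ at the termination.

Γ = (Z_L − Z_0)/(Z_L + Z_0) = (185 − 75)/(185 + 75) = 110/260

Γ = 0.423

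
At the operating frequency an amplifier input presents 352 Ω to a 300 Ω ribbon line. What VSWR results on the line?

VSWR ≈ 1.17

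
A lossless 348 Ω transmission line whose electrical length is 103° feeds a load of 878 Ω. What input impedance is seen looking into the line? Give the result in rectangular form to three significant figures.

tan(βl) = tan(103°) = -4.33
Z_in = Z_0·(Z_L + jZ_0·tanβl)/(Z_0 + jZ_L·tanβl)
     = 348·(878 − j1510)/(348 − j3800)

Z_in ≈ 144 + j67.2 Ω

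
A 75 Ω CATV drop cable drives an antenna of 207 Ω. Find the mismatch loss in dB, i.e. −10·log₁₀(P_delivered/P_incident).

Γ = (207 − 75)/(207 + 75) = 0.468
|Γ|² = 0.219, so P_del/P_inc = 1 − |Γ|² = 0.781
ML = −10·log₁₀(1 − |Γ|²)

mismatch loss ≈ 1.07 dB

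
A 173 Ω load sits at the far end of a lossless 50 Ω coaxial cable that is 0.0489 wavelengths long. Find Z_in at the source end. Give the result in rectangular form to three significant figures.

βl = 2π × 0.0489 = 17.6°
tan(βl) = tan(17.6°) = 0.317
Z_in = Z_0·(Z_L + jZ_0·tanβl)/(Z_0 + jZ_L·tanβl)
     = 50·(173 + j15.9)/(50 + j54.9)

Z_in ≈ 86.3 − j78.9 Ω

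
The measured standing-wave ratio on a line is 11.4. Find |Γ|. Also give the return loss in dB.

|Γ| ≈ 0.839; return loss ≈ 1.53 dB

|Γ| = (S − 1)/(S + 1) = (11.4 − 1)/(11.4 + 1) = 10.4/12.4
RL = −20·log₁₀|Γ| = −20·log₁₀(0.839)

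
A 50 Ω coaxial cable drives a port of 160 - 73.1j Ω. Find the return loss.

RL ≈ 4.52 dB

Γ = (110 − j73.1)/(210 − j73.1), |Γ| = 0.594
RL = −20·log₁₀|Γ| = −20·log₁₀(0.594)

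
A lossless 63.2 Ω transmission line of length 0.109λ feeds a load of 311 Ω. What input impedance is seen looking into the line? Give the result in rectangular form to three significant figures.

βl = 2π × 0.109 = 39.2°
tan(βl) = tan(39.2°) = 0.817
Z_in = Z_0·(Z_L + jZ_0·tanβl)/(Z_0 + jZ_L·tanβl)
     = 63.2·(311 + j51.6)/(63.2 + j254)

Z_in ≈ 30.2 − j69.9 Ω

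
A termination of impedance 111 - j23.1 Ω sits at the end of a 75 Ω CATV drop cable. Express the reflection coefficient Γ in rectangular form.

Γ ≈ 0.206 − j0.0986

Γ = (Z_L − Z_0)/(Z_L + Z_0) = (36 − j23.1)/(186 − j23.1)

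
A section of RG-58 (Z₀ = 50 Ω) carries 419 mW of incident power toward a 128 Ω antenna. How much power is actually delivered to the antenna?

Γ = (128 − 50)/(128 + 50) = 0.438
|Γ|² = 0.192
P_refl = |Γ|²·P_inc = 80.5 mW, P_del = (1 − |Γ|²)·P_inc = 339 mW

P_delivered ≈ 339 mW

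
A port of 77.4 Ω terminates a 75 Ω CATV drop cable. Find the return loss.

RL ≈ 36.1 dB

Γ = (77.4 − 75)/(77.4 + 75) = 0.0157
RL = −20·log₁₀|Γ| = −20·log₁₀(0.0157)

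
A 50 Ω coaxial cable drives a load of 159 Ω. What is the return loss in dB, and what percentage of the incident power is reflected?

RL ≈ 5.65 dB; 27.2% of incident power reflected

Γ = (159 − 50)/(159 + 50) = 0.522
RL = −20·log₁₀(0.522) = 5.65 dB
P_refl/P_inc = |Γ|² = 0.272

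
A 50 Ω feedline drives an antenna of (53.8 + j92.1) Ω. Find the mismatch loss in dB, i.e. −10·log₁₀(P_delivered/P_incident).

Γ = (3.8 + j92.1)/(103.8 + j92.1), |Γ| = 0.664
|Γ|² = 0.441, so P_del/P_inc = 1 − |Γ|² = 0.559
ML = −10·log₁₀(1 − |Γ|²)

mismatch loss ≈ 2.53 dB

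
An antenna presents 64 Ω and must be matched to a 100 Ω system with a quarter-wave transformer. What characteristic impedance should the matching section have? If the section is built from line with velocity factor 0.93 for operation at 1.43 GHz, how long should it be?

Z_qwt ≈ 80 Ω; length ≈ 4.88 cm

Z_qwt = √(Z_0·R_L) = √(100 × 64) = √6400
λ = 0.93·c/f = 0.195 m, so l = λ/4 = 0.0488 m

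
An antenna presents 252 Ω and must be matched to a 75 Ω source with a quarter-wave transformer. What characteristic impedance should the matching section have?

Z_qwt ≈ 137 Ω

Z_qwt = √(Z_0·R_L) = √(75 × 252) = √18900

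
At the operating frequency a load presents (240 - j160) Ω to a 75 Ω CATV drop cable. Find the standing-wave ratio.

VSWR ≈ 4.72

Γ = (Z_L − Z_0)/(Z_L + Z_0) = (165 − j160)/(315 − j160)
|Γ| = 230/353 = 0.651
VSWR = (1 + |Γ|)/(1 − |Γ|) = 1.65/0.349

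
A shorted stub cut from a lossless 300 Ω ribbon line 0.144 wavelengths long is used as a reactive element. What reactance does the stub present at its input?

βl = 2π × 0.144 = 51.8°
tan(βl) = 1.27
For a shorted stub, Z_in = jZ_0·tan(βl)

X_in ≈ 382 Ω (inductive)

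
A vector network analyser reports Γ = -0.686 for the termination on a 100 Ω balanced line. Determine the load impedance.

Z_L ≈ 18.6 Ω

Z_L = Z_0·(1 + Γ)/(1 − Γ) = 100·(0.314)/(1.69)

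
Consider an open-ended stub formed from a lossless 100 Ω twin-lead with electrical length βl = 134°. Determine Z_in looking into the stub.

tan(βl) = -1.04
For an open-ended stub, Z_in = −jZ_0·cot(βl) = −jZ_0/tan(βl)

Z_in ≈ +j96.6 Ω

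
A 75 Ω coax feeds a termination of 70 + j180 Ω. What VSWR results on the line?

VSWR ≈ 8.05

Γ = (Z_L − Z_0)/(Z_L + Z_0) = (-5 + j180)/(145 + j180)
|Γ| = 180/231 = 0.779
VSWR = (1 + |Γ|)/(1 − |Γ|) = 1.78/0.221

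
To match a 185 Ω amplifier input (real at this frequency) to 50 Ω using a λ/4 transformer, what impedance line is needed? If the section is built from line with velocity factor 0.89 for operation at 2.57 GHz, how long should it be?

Z_qwt = √(Z_0·R_L) = √(50 × 185) = √9250
λ = 0.89·c/f = 0.104 m, so l = λ/4 = 0.026 m

Z_qwt ≈ 96.2 Ω; length ≈ 2.6 cm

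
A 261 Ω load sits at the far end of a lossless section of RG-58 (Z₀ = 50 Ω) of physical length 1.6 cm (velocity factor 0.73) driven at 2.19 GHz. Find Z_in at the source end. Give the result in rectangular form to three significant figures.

λ = v/f = 0.73·c / 2.19 GHz = 0.1 m
βl = 2π·l/λ = 2π × 0.16 = 57.6°
tan(βl) = tan(57.6°) = 1.58
Z_in = Z_0·(Z_L + jZ_0·tanβl)/(Z_0 + jZ_L·tanβl)
     = 50·(261 + j78.8)/(50 + j411)

Z_in ≈ 13.2 − j30.1 Ω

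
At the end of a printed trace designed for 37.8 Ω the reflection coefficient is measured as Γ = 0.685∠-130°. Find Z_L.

Z_L ≈ 8.54 − j16.9 Ω

Z_L = Z_0·(1 + Γ)/(1 − Γ) = 37.8·(0.56 − j0.525)/(1.44 + j0.525)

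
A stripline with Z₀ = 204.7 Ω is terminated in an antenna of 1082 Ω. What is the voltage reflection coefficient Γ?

Γ = (Z_L − Z_0)/(Z_L + Z_0) = (1082 − 204.7)/(1082 + 204.7) = 877.3/1287

Γ = 0.682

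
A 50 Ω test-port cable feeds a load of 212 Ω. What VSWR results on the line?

VSWR ≈ 4.24

Γ = (212 − 50)/(212 + 50) = 0.618
VSWR = (1 + 0.618)/(1 − 0.618)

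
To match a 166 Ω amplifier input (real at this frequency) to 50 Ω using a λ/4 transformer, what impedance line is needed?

Z_qwt = √(Z_0·R_L) = √(50 × 166) = √8300

Z_qwt ≈ 91.1 Ω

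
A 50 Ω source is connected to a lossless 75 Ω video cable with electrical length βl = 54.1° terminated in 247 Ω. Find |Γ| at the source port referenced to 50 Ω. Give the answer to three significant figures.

|Γ| ≈ 0.523

tan(βl) = 1.38
Z_in = Z_0·(Z_L + jZ_0·tanβl)/(Z_0 + jZ_L·tanβl) = 33.1 − j47 Ω
Γ_s = (Z_in − Z_s)/(Z_in + Z_s) = (-16.9 − j47)/(83.1 − j47), |Γ_s| = 0.523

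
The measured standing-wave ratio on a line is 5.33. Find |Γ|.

|Γ| = (S − 1)/(S + 1) = (5.33 − 1)/(5.33 + 1) = 4.33/6.33

|Γ| ≈ 0.684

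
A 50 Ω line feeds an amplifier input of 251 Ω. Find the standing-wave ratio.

For a purely resistive load, VSWR = R_L/Z_0 or Z_0/R_L (whichever > 1) = 251/50

VSWR ≈ 5.02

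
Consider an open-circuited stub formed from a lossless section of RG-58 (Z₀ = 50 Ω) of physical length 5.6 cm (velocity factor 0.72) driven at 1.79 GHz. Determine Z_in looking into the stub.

λ = v/f = 0.72·c / 1.79 GHz = 0.121 m
βl = 2π·l/λ = 2π × 0.464 = 167°
tan(βl) = -0.23
For an open-circuited stub, Z_in = −jZ_0·cot(βl) = −jZ_0/tan(βl)

Z_in ≈ +j218 Ω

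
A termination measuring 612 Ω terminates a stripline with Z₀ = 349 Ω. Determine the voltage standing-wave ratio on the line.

VSWR ≈ 1.75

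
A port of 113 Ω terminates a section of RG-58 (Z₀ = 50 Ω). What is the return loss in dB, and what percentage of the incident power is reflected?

RL ≈ 8.26 dB; 14.9% of incident power reflected

Γ = (113 − 50)/(113 + 50) = 0.387
RL = −20·log₁₀(0.387) = 8.26 dB
P_refl/P_inc = |Γ|² = 0.149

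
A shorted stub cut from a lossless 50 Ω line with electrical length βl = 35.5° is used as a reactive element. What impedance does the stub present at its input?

Z_in ≈ +j35.7 Ω

tan(βl) = 0.713
For a shorted stub, Z_in = jZ_0·tan(βl)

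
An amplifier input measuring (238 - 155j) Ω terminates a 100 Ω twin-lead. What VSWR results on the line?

Γ = (Z_L − Z_0)/(Z_L + Z_0) = (138 − j155)/(338 − j155)
|Γ| = 208/372 = 0.558
VSWR = (1 + |Γ|)/(1 − |Γ|) = 1.56/0.442

VSWR ≈ 3.53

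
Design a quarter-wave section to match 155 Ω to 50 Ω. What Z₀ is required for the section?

Z_qwt ≈ 88 Ω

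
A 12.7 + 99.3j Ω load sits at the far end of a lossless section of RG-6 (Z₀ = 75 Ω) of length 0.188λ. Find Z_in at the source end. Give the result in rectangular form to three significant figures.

βl = 2π × 0.188 = 67.7°
tan(βl) = tan(67.7°) = 2.44
Z_in = Z_0·(Z_L + jZ_0·tanβl)/(Z_0 + jZ_L·tanβl)
     = 75·(12.7 + j282)/(-167 + j30.9)

Z_in ≈ 17.2 − j124 Ω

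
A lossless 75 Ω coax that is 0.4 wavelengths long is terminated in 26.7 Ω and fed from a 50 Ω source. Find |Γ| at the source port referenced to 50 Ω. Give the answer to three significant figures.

|Γ| ≈ 0.467

βl = 2π × 0.4 = 144°
tan(βl) = -0.727
Z_in = Z_0·(Z_L + jZ_0·tanβl)/(Z_0 + jZ_L·tanβl) = 38.2 − j44.6 Ω
Γ_s = (Z_in − Z_s)/(Z_in + Z_s) = (-11.8 − j44.6)/(88.2 − j44.6), |Γ_s| = 0.467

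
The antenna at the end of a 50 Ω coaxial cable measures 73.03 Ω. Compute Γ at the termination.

Γ = 0.187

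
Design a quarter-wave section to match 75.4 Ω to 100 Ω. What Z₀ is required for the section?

Z_qwt ≈ 86.8 Ω

Z_qwt = √(Z_0·R_L) = √(100 × 75.4) = √7540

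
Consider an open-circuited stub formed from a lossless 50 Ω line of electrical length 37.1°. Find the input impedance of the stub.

Z_in ≈ −j66.1 Ω

tan(βl) = 0.756
For an open-circuited stub, Z_in = −jZ_0·cot(βl) = −jZ_0/tan(βl)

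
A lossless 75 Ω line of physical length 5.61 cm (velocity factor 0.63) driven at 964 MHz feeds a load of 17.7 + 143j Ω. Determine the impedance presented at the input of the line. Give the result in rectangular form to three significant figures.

λ = v/f = 0.63·c / 964 MHz = 0.196 m
βl = 2π·l/λ = 2π × 0.286 = 103°
tan(βl) = tan(103°) = -4.33
Z_in = Z_0·(Z_L + jZ_0·tanβl)/(Z_0 + jZ_L·tanβl)
     = 75·(17.7 − j182)/(694 − j76.6)

Z_in ≈ 4.03 − j19.2 Ω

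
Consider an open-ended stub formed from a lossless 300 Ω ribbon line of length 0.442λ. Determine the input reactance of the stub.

X_in ≈ 786 Ω (inductive)

βl = 2π × 0.442 = 159°
tan(βl) = -0.381
For an open-ended stub, Z_in = −jZ_0·cot(βl) = −jZ_0/tan(βl)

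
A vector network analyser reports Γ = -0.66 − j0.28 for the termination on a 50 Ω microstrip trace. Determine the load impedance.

Z_L ≈ 8.57 − j9.88 Ω

Z_L = Z_0·(1 + Γ)/(1 − Γ) = 50·(0.34 − j0.28)/(1.66 + j0.28)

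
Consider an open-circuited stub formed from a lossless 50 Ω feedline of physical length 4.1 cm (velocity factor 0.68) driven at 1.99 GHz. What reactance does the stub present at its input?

λ = v/f = 0.68·c / 1.99 GHz = 0.103 m
βl = 2π·l/λ = 2π × 0.4 = 144°
tan(βl) = -0.727
For an open-circuited stub, Z_in = −jZ_0·cot(βl) = −jZ_0/tan(βl)

X_in ≈ 68.8 Ω (inductive)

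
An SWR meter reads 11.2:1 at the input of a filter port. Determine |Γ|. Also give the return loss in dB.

|Γ| ≈ 0.836; return loss ≈ 1.56 dB

|Γ| = (S − 1)/(S + 1) = (11.2 − 1)/(11.2 + 1) = 10.2/12.2
RL = −20·log₁₀|Γ| = −20·log₁₀(0.836)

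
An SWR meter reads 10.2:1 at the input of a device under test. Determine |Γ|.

|Γ| ≈ 0.821

|Γ| = (S − 1)/(S + 1) = (10.2 − 1)/(10.2 + 1) = 9.2/11.2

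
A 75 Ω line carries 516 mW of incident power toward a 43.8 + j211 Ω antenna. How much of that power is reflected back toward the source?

|Γ| = |(-31.2 + j211)/(118.8 + j211)| = 0.881
|Γ|² = 0.776
P_refl = |Γ|²·P_inc = 400 mW, P_del = (1 − |Γ|²)·P_inc = 116 mW

P_reflected ≈ 400 mW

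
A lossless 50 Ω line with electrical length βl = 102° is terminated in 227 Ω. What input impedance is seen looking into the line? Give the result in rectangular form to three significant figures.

Z_in ≈ 11.5 + j10.1 Ω

tan(βl) = tan(102°) = -4.7
Z_in = Z_0·(Z_L + jZ_0·tanβl)/(Z_0 + jZ_L·tanβl)
     = 50·(227 − j235)/(50 − j1070)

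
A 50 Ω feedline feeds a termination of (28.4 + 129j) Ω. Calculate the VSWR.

VSWR ≈ 14

Γ = (Z_L − Z_0)/(Z_L + Z_0) = (-21.6 + j129)/(78.4 + j129)
|Γ| = 131/151 = 0.866
VSWR = (1 + |Γ|)/(1 − |Γ|) = 1.87/0.134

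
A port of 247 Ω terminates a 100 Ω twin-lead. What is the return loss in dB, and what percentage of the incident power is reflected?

Γ = (247 − 100)/(247 + 100) = 0.424
RL = −20·log₁₀(0.424) = 7.46 dB
P_refl/P_inc = |Γ|² = 0.179

RL ≈ 7.46 dB; 17.9% of incident power reflected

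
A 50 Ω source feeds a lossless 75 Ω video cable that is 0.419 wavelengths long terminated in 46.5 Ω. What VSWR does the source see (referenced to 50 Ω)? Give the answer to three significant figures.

βl = 2π × 0.419 = 151°
tan(βl) = -0.558
Z_in = Z_0·(Z_L + jZ_0·tanβl)/(Z_0 + jZ_L·tanβl) = 54.5 − j23 Ω
Γ_s = (Z_in − Z_s)/(Z_in + Z_s) = (4.46 − j23)/(104 − j23), |Γ_s| = 0.219
VSWR = (1 + |Γ_s|)/(1 − |Γ_s|)

VSWR ≈ 1.56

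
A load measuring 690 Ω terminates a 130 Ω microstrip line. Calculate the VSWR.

VSWR ≈ 5.31

Γ = (690 − 130)/(690 + 130) = 0.683
VSWR = (1 + 0.683)/(1 − 0.683)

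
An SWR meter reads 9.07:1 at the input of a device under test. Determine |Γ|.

|Γ| ≈ 0.801

|Γ| = (S − 1)/(S + 1) = (9.07 − 1)/(9.07 + 1) = 8.07/10.1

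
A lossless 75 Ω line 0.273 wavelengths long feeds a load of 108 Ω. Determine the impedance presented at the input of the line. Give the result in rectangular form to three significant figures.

Z_in ≈ 52.6 + j5.59 Ω

βl = 2π × 0.273 = 98.3°
tan(βl) = tan(98.3°) = -6.87
Z_in = Z_0·(Z_L + jZ_0·tanβl)/(Z_0 + jZ_L·tanβl)
     = 75·(108 − j515)/(75 − j742)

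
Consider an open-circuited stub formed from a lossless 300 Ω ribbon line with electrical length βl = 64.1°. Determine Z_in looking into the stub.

Z_in ≈ −j146 Ω

tan(βl) = 2.06
For an open-circuited stub, Z_in = −jZ_0·cot(βl) = −jZ_0/tan(βl)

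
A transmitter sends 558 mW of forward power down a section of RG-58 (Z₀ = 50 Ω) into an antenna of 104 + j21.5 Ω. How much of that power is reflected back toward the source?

|Γ| = |(54 + j21.5)/(154 + j21.5)| = 0.374
|Γ|² = 0.14
P_refl = |Γ|²·P_inc = 78 mW, P_del = (1 − |Γ|²)·P_inc = 480 mW

P_reflected ≈ 78 mW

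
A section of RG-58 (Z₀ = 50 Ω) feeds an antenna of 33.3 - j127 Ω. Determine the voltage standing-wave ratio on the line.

Γ = (Z_L − Z_0)/(Z_L + Z_0) = (-16.7 − j127)/(83.3 − j127)
|Γ| = 128/152 = 0.843
VSWR = (1 + |Γ|)/(1 − |Γ|) = 1.84/0.157

VSWR ≈ 11.8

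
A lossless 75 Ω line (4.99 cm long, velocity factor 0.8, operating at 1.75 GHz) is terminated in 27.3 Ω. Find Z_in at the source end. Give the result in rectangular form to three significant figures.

λ = v/f = 0.8·c / 1.75 GHz = 0.137 m
βl = 2π·l/λ = 2π × 0.364 = 131°
tan(βl) = tan(131°) = -1.15
Z_in = Z_0·(Z_L + jZ_0·tanβl)/(Z_0 + jZ_L·tanβl)
     = 75·(27.3 − j86.3)/(75 − j31.4)

Z_in ≈ 54 − j63.7 Ω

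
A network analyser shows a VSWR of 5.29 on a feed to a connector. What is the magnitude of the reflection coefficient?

|Γ| = (S − 1)/(S + 1) = (5.29 − 1)/(5.29 + 1) = 4.29/6.29

|Γ| ≈ 0.682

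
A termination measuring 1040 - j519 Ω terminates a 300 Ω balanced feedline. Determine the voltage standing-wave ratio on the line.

Γ = (Z_L − Z_0)/(Z_L + Z_0) = (740 − j519)/(1340 − j519)
|Γ| = 904/1440 = 0.629
VSWR = (1 + |Γ|)/(1 − |Γ|) = 1.63/0.371

VSWR ≈ 4.39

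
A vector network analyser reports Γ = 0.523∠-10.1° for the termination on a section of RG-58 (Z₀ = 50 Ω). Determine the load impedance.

Z_L ≈ 149 − j37.6 Ω

Z_L = Z_0·(1 + Γ)/(1 − Γ) = 50·(1.51 − j0.0917)/(0.485 + j0.0917)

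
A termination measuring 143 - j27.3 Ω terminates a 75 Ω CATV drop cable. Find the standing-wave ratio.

Γ = (Z_L − Z_0)/(Z_L + Z_0) = (68 − j27.3)/(218 − j27.3)
|Γ| = 73.3/220 = 0.334
VSWR = (1 + |Γ|)/(1 − |Γ|) = 1.33/0.666

VSWR ≈ 2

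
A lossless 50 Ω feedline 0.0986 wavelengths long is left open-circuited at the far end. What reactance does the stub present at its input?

X_in ≈ -70.1 Ω (capacitive)

βl = 2π × 0.0986 = 35.5°
tan(βl) = 0.713
For an open-circuited stub, Z_in = −jZ_0·cot(βl) = −jZ_0/tan(βl)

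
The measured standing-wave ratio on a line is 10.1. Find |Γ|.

|Γ| ≈ 0.82

|Γ| = (S − 1)/(S + 1) = (10.1 − 1)/(10.1 + 1) = 9.1/11.1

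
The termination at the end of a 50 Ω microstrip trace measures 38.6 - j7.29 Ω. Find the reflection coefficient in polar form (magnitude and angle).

Γ = (Z_L − Z_0)/(Z_L + Z_0) = (-11.4 − j7.29)/(88.6 − j7.29)
|Γ| = 13.5/88.9 = 0.152

Γ ≈ 0.152 ∠ -143°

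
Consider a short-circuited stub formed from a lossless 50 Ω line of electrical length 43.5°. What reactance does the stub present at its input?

X_in ≈ 47.4 Ω (inductive)

tan(βl) = 0.949
For a short-circuited stub, Z_in = jZ_0·tan(βl)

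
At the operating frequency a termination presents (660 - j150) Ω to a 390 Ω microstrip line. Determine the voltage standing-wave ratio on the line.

Γ = (Z_L − Z_0)/(Z_L + Z_0) = (270 − j150)/(1050 − j150)
|Γ| = 309/1060 = 0.291
VSWR = (1 + |Γ|)/(1 − |Γ|) = 1.29/0.709

VSWR ≈ 1.82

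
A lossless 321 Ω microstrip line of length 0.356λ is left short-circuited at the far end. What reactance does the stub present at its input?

βl = 2π × 0.356 = 128°
tan(βl) = -1.27
For a short-circuited stub, Z_in = jZ_0·tan(βl)

X_in ≈ -409 Ω (capacitive)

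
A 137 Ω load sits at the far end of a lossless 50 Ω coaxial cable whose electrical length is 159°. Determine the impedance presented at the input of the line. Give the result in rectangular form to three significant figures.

tan(βl) = tan(159°) = -0.384
Z_in = Z_0·(Z_L + jZ_0·tanβl)/(Z_0 + jZ_L·tanβl)
     = 50·(137 − j19.2)/(50 − j52.6)

Z_in ≈ 74.6 + j59.3 Ω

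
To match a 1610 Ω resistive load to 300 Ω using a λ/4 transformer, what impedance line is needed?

Z_qwt ≈ 695 Ω

Z_qwt = √(Z_0·R_L) = √(300 × 1610) = √483000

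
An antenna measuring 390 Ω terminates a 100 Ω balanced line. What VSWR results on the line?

VSWR ≈ 3.9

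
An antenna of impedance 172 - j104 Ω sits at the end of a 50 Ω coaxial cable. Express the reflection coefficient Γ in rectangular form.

Γ ≈ 0.631 − j0.173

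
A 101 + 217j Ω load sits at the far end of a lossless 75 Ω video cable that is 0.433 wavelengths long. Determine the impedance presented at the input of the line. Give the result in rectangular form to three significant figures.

Z_in ≈ 21.5 + j85.6 Ω

βl = 2π × 0.433 = 156°
tan(βl) = tan(156°) = -0.448
Z_in = Z_0·(Z_L + jZ_0·tanβl)/(Z_0 + jZ_L·tanβl)
     = 75·(101 + j183)/(172 − j45.2)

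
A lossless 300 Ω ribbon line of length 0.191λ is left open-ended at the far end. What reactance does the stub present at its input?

X_in ≈ -117 Ω (capacitive)

βl = 2π × 0.191 = 68.8°
tan(βl) = 2.57
For an open-ended stub, Z_in = −jZ_0·cot(βl) = −jZ_0/tan(βl)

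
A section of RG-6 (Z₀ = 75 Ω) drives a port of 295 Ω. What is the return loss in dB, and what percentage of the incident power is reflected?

RL ≈ 4.52 dB; 35.4% of incident power reflected

Γ = (295 − 75)/(295 + 75) = 0.595
RL = −20·log₁₀(0.595) = 4.52 dB
P_refl/P_inc = |Γ|² = 0.354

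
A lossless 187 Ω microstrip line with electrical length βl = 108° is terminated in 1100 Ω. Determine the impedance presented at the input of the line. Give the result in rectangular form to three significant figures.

Z_in ≈ 35 + j58.8 Ω

tan(βl) = tan(108°) = -3.08
Z_in = Z_0·(Z_L + jZ_0·tanβl)/(Z_0 + jZ_L·tanβl)
     = 187·(1100 − j576)/(187 − j3390)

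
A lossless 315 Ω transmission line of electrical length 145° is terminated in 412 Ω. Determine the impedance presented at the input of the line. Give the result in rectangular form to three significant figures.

Z_in ≈ 334 + j85.3 Ω

tan(βl) = tan(145°) = -0.7
Z_in = Z_0·(Z_L + jZ_0·tanβl)/(Z_0 + jZ_L·tanβl)
     = 315·(412 − j221)/(315 − j288)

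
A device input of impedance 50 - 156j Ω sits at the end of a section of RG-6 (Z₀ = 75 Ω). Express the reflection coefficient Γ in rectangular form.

Γ = (Z_L − Z_0)/(Z_L + Z_0) = (-25 − j156)/(125 − j156)

Γ ≈ 0.531 − j0.586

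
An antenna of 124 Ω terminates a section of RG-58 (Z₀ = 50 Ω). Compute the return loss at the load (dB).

RL ≈ 7.43 dB

Γ = (124 − 50)/(124 + 50) = 0.425
RL = −20·log₁₀|Γ| = −20·log₁₀(0.425)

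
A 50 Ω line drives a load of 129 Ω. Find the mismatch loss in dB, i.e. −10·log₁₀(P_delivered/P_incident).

mismatch loss ≈ 0.941 dB

Γ = (129 − 50)/(129 + 50) = 0.441
|Γ|² = 0.195, so P_del/P_inc = 1 − |Γ|² = 0.805
ML = −10·log₁₀(1 − |Γ|²)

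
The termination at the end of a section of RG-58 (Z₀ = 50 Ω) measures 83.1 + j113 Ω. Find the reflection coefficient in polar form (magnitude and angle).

Γ = (Z_L − Z_0)/(Z_L + Z_0) = (33.1 + j113)/(133.1 + j113)
|Γ| = 118/175 = 0.674

Γ ≈ 0.674 ∠ 33.3°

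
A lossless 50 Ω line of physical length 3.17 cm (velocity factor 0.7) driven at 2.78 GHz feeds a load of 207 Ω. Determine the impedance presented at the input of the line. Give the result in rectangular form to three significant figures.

λ = v/f = 0.7·c / 2.78 GHz = 0.0755 m
βl = 2π·l/λ = 2π × 0.42 = 151°
tan(βl) = tan(151°) = -0.553
Z_in = Z_0·(Z_L + jZ_0·tanβl)/(Z_0 + jZ_L·tanβl)
     = 50·(207 − j27.6)/(50 − j114)

Z_in ≈ 43.3 + j71.5 Ω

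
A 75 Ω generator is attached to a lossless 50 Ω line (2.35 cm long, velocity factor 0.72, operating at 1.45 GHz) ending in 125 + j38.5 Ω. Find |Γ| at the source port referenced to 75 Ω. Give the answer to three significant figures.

λ = v/f = 0.72·c / 1.45 GHz = 0.149 m
βl = 2π·l/λ = 2π × 0.158 = 56.8°
tan(βl) = 1.53
Z_in = Z_0·(Z_L + jZ_0·tanβl)/(Z_0 + jZ_L·tanβl) = 28.5 − j34 Ω
Γ_s = (Z_in − Z_s)/(Z_in + Z_s) = (-46.5 − j34)/(104 − j34), |Γ_s| = 0.529

|Γ| ≈ 0.529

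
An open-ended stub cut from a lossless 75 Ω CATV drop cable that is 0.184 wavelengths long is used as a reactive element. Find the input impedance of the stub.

βl = 2π × 0.184 = 66.2°
tan(βl) = 2.27
For an open-ended stub, Z_in = −jZ_0·cot(βl) = −jZ_0/tan(βl)

Z_in ≈ −j33 Ω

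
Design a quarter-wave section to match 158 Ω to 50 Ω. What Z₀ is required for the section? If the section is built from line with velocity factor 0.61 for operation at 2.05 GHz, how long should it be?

Z_qwt = √(Z_0·R_L) = √(50 × 158) = √7900
λ = 0.61·c/f = 0.0893 m, so l = λ/4 = 0.0223 m

Z_qwt ≈ 88.9 Ω; length ≈ 2.23 cm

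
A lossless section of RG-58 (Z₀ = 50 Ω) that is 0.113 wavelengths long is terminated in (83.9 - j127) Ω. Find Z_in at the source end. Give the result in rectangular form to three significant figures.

βl = 2π × 0.113 = 40.7°
tan(βl) = tan(40.7°) = 0.86
Z_in = Z_0·(Z_L + jZ_0·tanβl)/(Z_0 + jZ_L·tanβl)
     = 50·(83.9 − j84)/(159 + j72.1)

Z_in ≈ 11.9 − j31.8 Ω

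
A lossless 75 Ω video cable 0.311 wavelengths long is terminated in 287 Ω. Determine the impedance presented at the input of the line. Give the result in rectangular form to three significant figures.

Z_in ≈ 22.5 + j27.9 Ω

βl = 2π × 0.311 = 112°
tan(βl) = tan(112°) = -2.48
Z_in = Z_0·(Z_L + jZ_0·tanβl)/(Z_0 + jZ_L·tanβl)
     = 75·(287 − j186)/(75 − j712)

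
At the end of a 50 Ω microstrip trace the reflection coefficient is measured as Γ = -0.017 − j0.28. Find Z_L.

Z_L = Z_0·(1 + Γ)/(1 − Γ) = 50·(0.983 − j0.28)/(1.02 + j0.28)

Z_L ≈ 41.4 − j25.2 Ω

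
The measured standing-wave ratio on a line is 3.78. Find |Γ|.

|Γ| ≈ 0.582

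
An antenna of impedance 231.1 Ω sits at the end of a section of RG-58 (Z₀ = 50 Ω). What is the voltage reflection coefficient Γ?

Γ = 0.644

Γ = (Z_L − Z_0)/(Z_L + Z_0) = (231.1 − 50)/(231.1 + 50) = 181.1/281.1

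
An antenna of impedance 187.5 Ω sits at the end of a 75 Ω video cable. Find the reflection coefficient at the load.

Γ = (Z_L − Z_0)/(Z_L + Z_0) = (187.5 − 75)/(187.5 + 75) = 112.5/262.5

Γ = 0.429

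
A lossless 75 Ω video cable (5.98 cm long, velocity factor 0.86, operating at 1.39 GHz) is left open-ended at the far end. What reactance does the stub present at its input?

λ = v/f = 0.86·c / 1.39 GHz = 0.186 m
βl = 2π·l/λ = 2π × 0.322 = 116°
tan(βl) = -2.05
For an open-ended stub, Z_in = −jZ_0·cot(βl) = −jZ_0/tan(βl)

X_in ≈ 36.6 Ω (inductive)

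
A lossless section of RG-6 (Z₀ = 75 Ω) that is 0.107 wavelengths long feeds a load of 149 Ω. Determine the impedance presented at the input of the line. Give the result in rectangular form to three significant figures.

βl = 2π × 0.107 = 38.5°
tan(βl) = tan(38.5°) = 0.796
Z_in = Z_0·(Z_L + jZ_0·tanβl)/(Z_0 + jZ_L·tanβl)
     = 75·(149 + j59.7)/(75 + j119)

Z_in ≈ 69.5 − j50.3 Ω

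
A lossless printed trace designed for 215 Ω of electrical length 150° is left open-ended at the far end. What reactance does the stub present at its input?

tan(βl) = -0.577
For an open-ended stub, Z_in = −jZ_0·cot(βl) = −jZ_0/tan(βl)

X_in ≈ 372 Ω (inductive)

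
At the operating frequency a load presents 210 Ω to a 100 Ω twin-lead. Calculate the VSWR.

VSWR ≈ 2.1

Γ = (210 − 100)/(210 + 100) = 0.355
VSWR = (1 + 0.355)/(1 − 0.355)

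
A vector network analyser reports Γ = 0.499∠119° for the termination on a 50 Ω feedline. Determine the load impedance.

Z_L ≈ 21.7 + j25.2 Ω

Z_L = Z_0·(1 + Γ)/(1 − Γ) = 50·(0.758 + j0.436)/(1.24 − j0.436)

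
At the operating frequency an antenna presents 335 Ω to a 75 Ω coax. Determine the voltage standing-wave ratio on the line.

VSWR ≈ 4.47

Γ = (335 − 75)/(335 + 75) = 0.634
VSWR = (1 + 0.634)/(1 − 0.634)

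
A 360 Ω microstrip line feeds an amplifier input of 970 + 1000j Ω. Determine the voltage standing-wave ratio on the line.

Γ = (Z_L − Z_0)/(Z_L + Z_0) = (610 + j1000)/(1330 + j1000)
|Γ| = 1170/1660 = 0.704
VSWR = (1 + |Γ|)/(1 − |Γ|) = 1.7/0.296

VSWR ≈ 5.76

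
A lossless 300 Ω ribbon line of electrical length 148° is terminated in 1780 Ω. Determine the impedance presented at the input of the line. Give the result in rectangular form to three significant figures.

tan(βl) = tan(148°) = -0.625
Z_in = Z_0·(Z_L + jZ_0·tanβl)/(Z_0 + jZ_L·tanβl)
     = 300·(1780 − j187)/(300 − j1110)

Z_in ≈ 168 + j435 Ω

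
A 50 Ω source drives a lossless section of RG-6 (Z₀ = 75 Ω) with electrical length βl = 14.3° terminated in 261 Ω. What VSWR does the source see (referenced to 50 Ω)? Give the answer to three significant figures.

tan(βl) = 0.255
Z_in = Z_0·(Z_L + jZ_0·tanβl)/(Z_0 + jZ_L·tanβl) = 156 − j119 Ω
Γ_s = (Z_in − Z_s)/(Z_in + Z_s) = (106 − j119)/(206 − j119), |Γ_s| = 0.669
VSWR = (1 + |Γ_s|)/(1 − |Γ_s|)

VSWR ≈ 5.05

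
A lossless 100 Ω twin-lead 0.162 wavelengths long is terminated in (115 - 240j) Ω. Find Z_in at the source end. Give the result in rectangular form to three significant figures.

Z_in ≈ 15.2 − j21.8 Ω

βl = 2π × 0.162 = 58.3°
tan(βl) = tan(58.3°) = 1.62
Z_in = Z_0·(Z_L + jZ_0·tanβl)/(Z_0 + jZ_L·tanβl)
     = 100·(115 − j78)/(489 + j186)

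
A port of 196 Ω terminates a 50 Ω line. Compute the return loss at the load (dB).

Γ = (196 − 50)/(196 + 50) = 0.593
RL = −20·log₁₀|Γ| = −20·log₁₀(0.593)

RL ≈ 4.53 dB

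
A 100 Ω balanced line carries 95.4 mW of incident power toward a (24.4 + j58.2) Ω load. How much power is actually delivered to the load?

P_delivered ≈ 49.4 mW

|Γ| = |(-75.6 + j58.2)/(124.4 + j58.2)| = 0.695
|Γ|² = 0.483
P_refl = |Γ|²·P_inc = 46 mW, P_del = (1 − |Γ|²)·P_inc = 49.4 mW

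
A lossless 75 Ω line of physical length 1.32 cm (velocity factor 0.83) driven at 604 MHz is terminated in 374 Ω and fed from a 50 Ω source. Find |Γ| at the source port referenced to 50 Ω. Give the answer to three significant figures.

λ = v/f = 0.83·c / 604 MHz = 0.412 m
βl = 2π·l/λ = 2π × 0.032 = 11.5°
tan(βl) = 0.204
Z_in = Z_0·(Z_L + jZ_0·tanβl)/(Z_0 + jZ_L·tanβl) = 191 − j179 Ω
Γ_s = (Z_in − Z_s)/(Z_in + Z_s) = (141 − j179)/(241 − j179), |Γ_s| = 0.76

|Γ| ≈ 0.76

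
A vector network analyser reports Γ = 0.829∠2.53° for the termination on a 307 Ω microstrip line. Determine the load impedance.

Z_L ≈ 3110 + j728 Ω

Z_L = Z_0·(1 + Γ)/(1 − Γ) = 307·(1.83 + j0.0366)/(0.172 − j0.0366)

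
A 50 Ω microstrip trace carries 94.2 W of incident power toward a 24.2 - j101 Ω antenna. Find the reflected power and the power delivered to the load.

P_reflected ≈ 65.2 W; P_delivered ≈ 29 W

|Γ| = |(-25.8 − j101)/(74.2 − j101)| = 0.832
|Γ|² = 0.692
P_refl = |Γ|²·P_inc = 65.2 W, P_del = (1 − |Γ|²)·P_inc = 29 W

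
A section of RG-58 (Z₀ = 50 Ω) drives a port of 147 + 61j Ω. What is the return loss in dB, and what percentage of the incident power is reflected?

RL ≈ 5.1 dB; 30.9% of incident power reflected

Γ = (97 + j61)/(197 + j61), |Γ| = 0.556
RL = −20·log₁₀(0.556) = 5.1 dB
P_refl/P_inc = |Γ|² = 0.309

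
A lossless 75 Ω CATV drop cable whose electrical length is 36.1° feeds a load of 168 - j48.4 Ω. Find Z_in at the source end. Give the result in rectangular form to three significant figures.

Z_in ≈ 53.3 − j54.9 Ω

tan(βl) = tan(36.1°) = 0.729
Z_in = Z_0·(Z_L + jZ_0·tanβl)/(Z_0 + jZ_L·tanβl)
     = 75·(168 + j6.29)/(110 + j123)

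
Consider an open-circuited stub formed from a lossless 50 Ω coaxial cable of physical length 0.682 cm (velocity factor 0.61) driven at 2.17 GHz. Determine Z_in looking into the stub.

λ = v/f = 0.61·c / 2.17 GHz = 0.0843 m
βl = 2π·l/λ = 2π × 0.0809 = 29.1°
tan(βl) = 0.557
For an open-circuited stub, Z_in = −jZ_0·cot(βl) = −jZ_0/tan(βl)

Z_in ≈ −j89.8 Ω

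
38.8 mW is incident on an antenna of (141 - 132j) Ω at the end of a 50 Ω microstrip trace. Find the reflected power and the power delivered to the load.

|Γ| = |(91 − j132)/(191 − j132)| = 0.691
|Γ|² = 0.477
P_refl = |Γ|²·P_inc = 18.5 mW, P_del = (1 − |Γ|²)·P_inc = 20.3 mW

P_reflected ≈ 18.5 mW; P_delivered ≈ 20.3 mW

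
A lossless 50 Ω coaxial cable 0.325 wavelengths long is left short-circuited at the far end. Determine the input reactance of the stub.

βl = 2π × 0.325 = 117°
tan(βl) = -1.96
For a short-circuited stub, Z_in = jZ_0·tan(βl)

X_in ≈ -98.1 Ω (capacitive)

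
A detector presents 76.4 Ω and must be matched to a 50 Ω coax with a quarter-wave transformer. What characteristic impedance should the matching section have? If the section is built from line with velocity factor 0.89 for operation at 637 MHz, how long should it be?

Z_qwt ≈ 61.8 Ω; length ≈ 10.5 cm

Z_qwt = √(Z_0·R_L) = √(50 × 76.4) = √3820
λ = 0.89·c/f = 0.419 m, so l = λ/4 = 0.105 m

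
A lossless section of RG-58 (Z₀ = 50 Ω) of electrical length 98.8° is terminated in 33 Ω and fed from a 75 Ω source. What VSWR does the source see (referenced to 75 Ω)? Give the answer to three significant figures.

tan(βl) = -6.46
Z_in = Z_0·(Z_L + jZ_0·tanβl)/(Z_0 + jZ_L·tanβl) = 73.5 − j9.51 Ω
Γ_s = (Z_in − Z_s)/(Z_in + Z_s) = (-1.47 − j9.51)/(149 − j9.51), |Γ_s| = 0.0646
VSWR = (1 + |Γ_s|)/(1 − |Γ_s|)

VSWR ≈ 1.14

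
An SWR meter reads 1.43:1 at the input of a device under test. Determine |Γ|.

|Γ| ≈ 0.177

|Γ| = (S − 1)/(S + 1) = (1.43 − 1)/(1.43 + 1) = 0.43/2.43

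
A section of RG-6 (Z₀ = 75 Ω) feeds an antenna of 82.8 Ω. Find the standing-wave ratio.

VSWR ≈ 1.1

For a purely resistive load, VSWR = R_L/Z_0 or Z_0/R_L (whichever > 1) = 82.8/75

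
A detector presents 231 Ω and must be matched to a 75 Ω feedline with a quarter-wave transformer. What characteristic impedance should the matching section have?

Z_qwt ≈ 132 Ω

Z_qwt = √(Z_0·R_L) = √(75 × 231) = √17320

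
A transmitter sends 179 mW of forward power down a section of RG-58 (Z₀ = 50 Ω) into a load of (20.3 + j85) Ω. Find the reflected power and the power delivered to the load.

P_reflected ≈ 119 mW; P_delivered ≈ 59.7 mW

|Γ| = |(-29.7 + j85)/(70.3 + j85)| = 0.816
|Γ|² = 0.666
P_refl = |Γ|²·P_inc = 119 mW, P_del = (1 − |Γ|²)·P_inc = 59.7 mW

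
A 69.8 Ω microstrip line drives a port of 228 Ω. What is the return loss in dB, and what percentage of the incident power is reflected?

Γ = (228 − 69.8)/(228 + 69.8) = 0.531
RL = −20·log₁₀(0.531) = 5.49 dB
P_refl/P_inc = |Γ|² = 0.282

RL ≈ 5.49 dB; 28.2% of incident power reflected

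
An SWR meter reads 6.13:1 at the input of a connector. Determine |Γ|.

|Γ| ≈ 0.719

|Γ| = (S − 1)/(S + 1) = (6.13 − 1)/(6.13 + 1) = 5.13/7.13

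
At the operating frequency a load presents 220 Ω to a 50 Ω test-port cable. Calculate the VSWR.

VSWR ≈ 4.4

For a purely resistive load, VSWR = R_L/Z_0 or Z_0/R_L (whichever > 1) = 220/50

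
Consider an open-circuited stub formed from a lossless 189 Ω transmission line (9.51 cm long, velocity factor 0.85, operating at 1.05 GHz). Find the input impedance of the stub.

λ = v/f = 0.85·c / 1.05 GHz = 0.243 m
βl = 2π·l/λ = 2π × 0.392 = 141°
tan(βl) = -0.811
For an open-circuited stub, Z_in = −jZ_0·cot(βl) = −jZ_0/tan(βl)

Z_in ≈ +j233 Ω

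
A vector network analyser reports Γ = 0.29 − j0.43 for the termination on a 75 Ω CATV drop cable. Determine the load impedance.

Z_L ≈ 79.6 − j93.6 Ω

Z_L = Z_0·(1 + Γ)/(1 − Γ) = 75·(1.29 − j0.43)/(0.71 + j0.43)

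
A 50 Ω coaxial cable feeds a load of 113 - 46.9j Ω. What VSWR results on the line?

VSWR ≈ 2.72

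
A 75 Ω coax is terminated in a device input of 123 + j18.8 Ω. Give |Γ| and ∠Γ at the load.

Γ ≈ 0.259 ∠ 16°

Γ = (Z_L − Z_0)/(Z_L + Z_0) = (48 + j18.8)/(198 + j18.8)
|Γ| = 51.6/199 = 0.259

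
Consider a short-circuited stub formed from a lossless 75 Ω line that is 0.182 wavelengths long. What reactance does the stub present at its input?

X_in ≈ 165 Ω (inductive)

βl = 2π × 0.182 = 65.5°
tan(βl) = 2.2
For a short-circuited stub, Z_in = jZ_0·tan(βl)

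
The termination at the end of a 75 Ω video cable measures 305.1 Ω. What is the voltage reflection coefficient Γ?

Γ = 0.605

Γ = (Z_L − Z_0)/(Z_L + Z_0) = (305.1 − 75)/(305.1 + 75) = 230.1/380.1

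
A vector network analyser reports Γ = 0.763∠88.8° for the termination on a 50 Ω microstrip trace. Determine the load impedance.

Z_L ≈ 13.5 + j49.2 Ω

Z_L = Z_0·(1 + Γ)/(1 − Γ) = 50·(1.02 + j0.763)/(0.984 − j0.763)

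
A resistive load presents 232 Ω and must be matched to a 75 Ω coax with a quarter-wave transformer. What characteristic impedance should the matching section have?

Z_qwt ≈ 132 Ω

Z_qwt = √(Z_0·R_L) = √(75 × 232) = √17400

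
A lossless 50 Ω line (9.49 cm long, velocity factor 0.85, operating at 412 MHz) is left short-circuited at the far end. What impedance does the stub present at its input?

λ = v/f = 0.85·c / 412 MHz = 0.619 m
βl = 2π·l/λ = 2π × 0.153 = 55.2°
tan(βl) = 1.44
For a short-circuited stub, Z_in = jZ_0·tan(βl)

Z_in ≈ +j71.9 Ω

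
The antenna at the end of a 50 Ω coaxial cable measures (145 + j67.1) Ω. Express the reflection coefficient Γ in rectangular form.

Γ ≈ 0.541 + j0.158

Γ = (Z_L − Z_0)/(Z_L + Z_0) = (95 + j67.1)/(195 + j67.1)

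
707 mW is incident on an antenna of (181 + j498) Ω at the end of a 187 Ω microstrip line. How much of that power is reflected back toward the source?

P_reflected ≈ 457 mW

|Γ| = |(-6 + j498)/(368 + j498)| = 0.804
|Γ|² = 0.647
P_refl = |Γ|²·P_inc = 457 mW, P_del = (1 − |Γ|²)·P_inc = 250 mW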